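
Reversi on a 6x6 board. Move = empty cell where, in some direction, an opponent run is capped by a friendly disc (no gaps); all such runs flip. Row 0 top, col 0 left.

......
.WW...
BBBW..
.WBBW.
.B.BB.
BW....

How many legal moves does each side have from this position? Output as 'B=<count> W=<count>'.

Answer: B=13 W=7

Derivation:
-- B to move --
(0,0): flips 1 -> legal
(0,1): flips 1 -> legal
(0,2): flips 2 -> legal
(0,3): flips 1 -> legal
(1,0): no bracket -> illegal
(1,3): flips 1 -> legal
(1,4): flips 1 -> legal
(2,4): flips 2 -> legal
(2,5): flips 1 -> legal
(3,0): flips 1 -> legal
(3,5): flips 1 -> legal
(4,0): flips 1 -> legal
(4,2): flips 1 -> legal
(4,5): no bracket -> illegal
(5,2): flips 1 -> legal
B mobility = 13
-- W to move --
(1,0): no bracket -> illegal
(1,3): flips 1 -> legal
(2,4): no bracket -> illegal
(3,0): flips 1 -> legal
(3,5): no bracket -> illegal
(4,0): no bracket -> illegal
(4,2): flips 2 -> legal
(4,5): no bracket -> illegal
(5,2): flips 1 -> legal
(5,3): flips 2 -> legal
(5,4): flips 1 -> legal
(5,5): flips 3 -> legal
W mobility = 7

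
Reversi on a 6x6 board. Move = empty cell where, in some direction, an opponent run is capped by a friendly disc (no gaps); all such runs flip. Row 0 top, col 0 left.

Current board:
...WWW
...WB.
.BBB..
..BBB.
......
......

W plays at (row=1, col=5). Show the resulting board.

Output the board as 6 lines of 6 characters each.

Answer: ...WWW
...WWW
.BBB..
..BBB.
......
......

Derivation:
Place W at (1,5); scan 8 dirs for brackets.
Dir NW: first cell 'W' (not opp) -> no flip
Dir N: first cell 'W' (not opp) -> no flip
Dir NE: edge -> no flip
Dir W: opp run (1,4) capped by W -> flip
Dir E: edge -> no flip
Dir SW: first cell '.' (not opp) -> no flip
Dir S: first cell '.' (not opp) -> no flip
Dir SE: edge -> no flip
All flips: (1,4)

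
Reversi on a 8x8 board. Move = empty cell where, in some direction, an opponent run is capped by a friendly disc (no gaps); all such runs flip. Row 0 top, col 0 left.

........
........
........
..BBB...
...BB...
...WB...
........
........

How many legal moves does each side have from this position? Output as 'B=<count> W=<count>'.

-- B to move --
(4,2): no bracket -> illegal
(5,2): flips 1 -> legal
(6,2): flips 1 -> legal
(6,3): flips 1 -> legal
(6,4): no bracket -> illegal
B mobility = 3
-- W to move --
(2,1): no bracket -> illegal
(2,2): no bracket -> illegal
(2,3): flips 2 -> legal
(2,4): no bracket -> illegal
(2,5): no bracket -> illegal
(3,1): no bracket -> illegal
(3,5): flips 1 -> legal
(4,1): no bracket -> illegal
(4,2): no bracket -> illegal
(4,5): no bracket -> illegal
(5,2): no bracket -> illegal
(5,5): flips 1 -> legal
(6,3): no bracket -> illegal
(6,4): no bracket -> illegal
(6,5): no bracket -> illegal
W mobility = 3

Answer: B=3 W=3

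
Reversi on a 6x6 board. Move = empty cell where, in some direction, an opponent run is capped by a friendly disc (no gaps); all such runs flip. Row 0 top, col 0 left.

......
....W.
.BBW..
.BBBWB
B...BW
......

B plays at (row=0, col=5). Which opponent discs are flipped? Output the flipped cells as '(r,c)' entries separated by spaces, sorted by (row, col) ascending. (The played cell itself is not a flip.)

Dir NW: edge -> no flip
Dir N: edge -> no flip
Dir NE: edge -> no flip
Dir W: first cell '.' (not opp) -> no flip
Dir E: edge -> no flip
Dir SW: opp run (1,4) (2,3) capped by B -> flip
Dir S: first cell '.' (not opp) -> no flip
Dir SE: edge -> no flip

Answer: (1,4) (2,3)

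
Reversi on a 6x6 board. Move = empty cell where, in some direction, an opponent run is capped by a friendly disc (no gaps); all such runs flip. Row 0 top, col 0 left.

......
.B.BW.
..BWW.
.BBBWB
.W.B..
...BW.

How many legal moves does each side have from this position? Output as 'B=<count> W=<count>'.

Answer: B=6 W=7

Derivation:
-- B to move --
(0,3): no bracket -> illegal
(0,4): no bracket -> illegal
(0,5): flips 2 -> legal
(1,2): no bracket -> illegal
(1,5): flips 2 -> legal
(2,5): flips 3 -> legal
(3,0): no bracket -> illegal
(4,0): no bracket -> illegal
(4,2): no bracket -> illegal
(4,4): no bracket -> illegal
(4,5): no bracket -> illegal
(5,0): flips 1 -> legal
(5,1): flips 1 -> legal
(5,2): no bracket -> illegal
(5,5): flips 1 -> legal
B mobility = 6
-- W to move --
(0,0): no bracket -> illegal
(0,1): no bracket -> illegal
(0,2): flips 1 -> legal
(0,3): flips 1 -> legal
(0,4): no bracket -> illegal
(1,0): no bracket -> illegal
(1,2): flips 1 -> legal
(2,0): no bracket -> illegal
(2,1): flips 4 -> legal
(2,5): no bracket -> illegal
(3,0): flips 3 -> legal
(4,0): no bracket -> illegal
(4,2): flips 1 -> legal
(4,4): no bracket -> illegal
(4,5): no bracket -> illegal
(5,2): flips 2 -> legal
W mobility = 7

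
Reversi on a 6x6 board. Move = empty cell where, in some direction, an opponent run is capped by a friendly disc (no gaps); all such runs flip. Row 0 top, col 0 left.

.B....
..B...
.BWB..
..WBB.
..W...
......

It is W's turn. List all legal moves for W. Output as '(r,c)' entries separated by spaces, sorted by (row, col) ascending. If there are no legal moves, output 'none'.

(0,0): no bracket -> illegal
(0,2): flips 1 -> legal
(0,3): no bracket -> illegal
(1,0): flips 1 -> legal
(1,1): no bracket -> illegal
(1,3): no bracket -> illegal
(1,4): flips 1 -> legal
(2,0): flips 1 -> legal
(2,4): flips 2 -> legal
(2,5): no bracket -> illegal
(3,0): no bracket -> illegal
(3,1): no bracket -> illegal
(3,5): flips 2 -> legal
(4,3): no bracket -> illegal
(4,4): flips 1 -> legal
(4,5): no bracket -> illegal

Answer: (0,2) (1,0) (1,4) (2,0) (2,4) (3,5) (4,4)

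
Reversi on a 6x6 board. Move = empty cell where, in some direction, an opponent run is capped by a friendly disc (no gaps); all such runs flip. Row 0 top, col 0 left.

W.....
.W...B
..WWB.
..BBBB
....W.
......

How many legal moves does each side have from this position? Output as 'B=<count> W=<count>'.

-- B to move --
(0,1): no bracket -> illegal
(0,2): no bracket -> illegal
(1,0): no bracket -> illegal
(1,2): flips 2 -> legal
(1,3): flips 1 -> legal
(1,4): flips 1 -> legal
(2,0): no bracket -> illegal
(2,1): flips 2 -> legal
(3,1): no bracket -> illegal
(4,3): no bracket -> illegal
(4,5): no bracket -> illegal
(5,3): flips 1 -> legal
(5,4): flips 1 -> legal
(5,5): flips 1 -> legal
B mobility = 7
-- W to move --
(0,4): no bracket -> illegal
(0,5): no bracket -> illegal
(1,3): no bracket -> illegal
(1,4): flips 2 -> legal
(2,1): no bracket -> illegal
(2,5): flips 1 -> legal
(3,1): no bracket -> illegal
(4,1): flips 1 -> legal
(4,2): flips 1 -> legal
(4,3): flips 1 -> legal
(4,5): flips 1 -> legal
W mobility = 6

Answer: B=7 W=6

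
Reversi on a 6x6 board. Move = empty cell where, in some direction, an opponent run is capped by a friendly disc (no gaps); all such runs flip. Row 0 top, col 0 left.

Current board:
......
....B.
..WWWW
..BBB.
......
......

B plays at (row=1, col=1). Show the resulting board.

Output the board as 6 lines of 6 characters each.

Answer: ......
.B..B.
..BWWW
..BBB.
......
......

Derivation:
Place B at (1,1); scan 8 dirs for brackets.
Dir NW: first cell '.' (not opp) -> no flip
Dir N: first cell '.' (not opp) -> no flip
Dir NE: first cell '.' (not opp) -> no flip
Dir W: first cell '.' (not opp) -> no flip
Dir E: first cell '.' (not opp) -> no flip
Dir SW: first cell '.' (not opp) -> no flip
Dir S: first cell '.' (not opp) -> no flip
Dir SE: opp run (2,2) capped by B -> flip
All flips: (2,2)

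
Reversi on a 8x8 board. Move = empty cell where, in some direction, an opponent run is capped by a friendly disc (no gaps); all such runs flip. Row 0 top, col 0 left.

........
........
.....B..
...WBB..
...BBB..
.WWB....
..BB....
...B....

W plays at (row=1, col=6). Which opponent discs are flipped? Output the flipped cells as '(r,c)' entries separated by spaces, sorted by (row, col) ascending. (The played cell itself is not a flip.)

Dir NW: first cell '.' (not opp) -> no flip
Dir N: first cell '.' (not opp) -> no flip
Dir NE: first cell '.' (not opp) -> no flip
Dir W: first cell '.' (not opp) -> no flip
Dir E: first cell '.' (not opp) -> no flip
Dir SW: opp run (2,5) (3,4) (4,3) capped by W -> flip
Dir S: first cell '.' (not opp) -> no flip
Dir SE: first cell '.' (not opp) -> no flip

Answer: (2,5) (3,4) (4,3)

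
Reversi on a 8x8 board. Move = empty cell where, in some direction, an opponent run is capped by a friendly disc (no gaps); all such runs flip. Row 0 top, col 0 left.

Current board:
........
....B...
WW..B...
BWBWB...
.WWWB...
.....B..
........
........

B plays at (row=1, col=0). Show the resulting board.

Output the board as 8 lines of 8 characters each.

Answer: ........
B...B...
BB..B...
BWBWB...
.WWWB...
.....B..
........
........

Derivation:
Place B at (1,0); scan 8 dirs for brackets.
Dir NW: edge -> no flip
Dir N: first cell '.' (not opp) -> no flip
Dir NE: first cell '.' (not opp) -> no flip
Dir W: edge -> no flip
Dir E: first cell '.' (not opp) -> no flip
Dir SW: edge -> no flip
Dir S: opp run (2,0) capped by B -> flip
Dir SE: opp run (2,1) capped by B -> flip
All flips: (2,0) (2,1)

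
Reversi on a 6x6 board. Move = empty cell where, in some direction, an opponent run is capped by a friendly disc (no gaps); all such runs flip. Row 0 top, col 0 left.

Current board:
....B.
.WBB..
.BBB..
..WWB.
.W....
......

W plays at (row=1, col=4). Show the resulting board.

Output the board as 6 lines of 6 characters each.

Place W at (1,4); scan 8 dirs for brackets.
Dir NW: first cell '.' (not opp) -> no flip
Dir N: opp run (0,4), next=edge -> no flip
Dir NE: first cell '.' (not opp) -> no flip
Dir W: opp run (1,3) (1,2) capped by W -> flip
Dir E: first cell '.' (not opp) -> no flip
Dir SW: opp run (2,3) capped by W -> flip
Dir S: first cell '.' (not opp) -> no flip
Dir SE: first cell '.' (not opp) -> no flip
All flips: (1,2) (1,3) (2,3)

Answer: ....B.
.WWWW.
.BBW..
..WWB.
.W....
......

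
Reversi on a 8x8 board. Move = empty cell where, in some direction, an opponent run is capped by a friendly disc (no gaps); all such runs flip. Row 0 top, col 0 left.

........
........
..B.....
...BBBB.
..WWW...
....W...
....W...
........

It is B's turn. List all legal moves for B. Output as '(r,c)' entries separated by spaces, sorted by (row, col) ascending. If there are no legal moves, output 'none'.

Answer: (5,1) (5,2) (5,3) (5,5) (7,4)

Derivation:
(3,1): no bracket -> illegal
(3,2): no bracket -> illegal
(4,1): no bracket -> illegal
(4,5): no bracket -> illegal
(5,1): flips 1 -> legal
(5,2): flips 1 -> legal
(5,3): flips 2 -> legal
(5,5): flips 1 -> legal
(6,3): no bracket -> illegal
(6,5): no bracket -> illegal
(7,3): no bracket -> illegal
(7,4): flips 3 -> legal
(7,5): no bracket -> illegal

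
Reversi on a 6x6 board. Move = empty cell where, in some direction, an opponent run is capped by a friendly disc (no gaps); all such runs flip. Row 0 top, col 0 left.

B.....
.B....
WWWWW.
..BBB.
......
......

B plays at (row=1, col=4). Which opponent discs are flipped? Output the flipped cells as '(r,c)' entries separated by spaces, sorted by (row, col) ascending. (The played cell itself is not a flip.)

Answer: (2,3) (2,4)

Derivation:
Dir NW: first cell '.' (not opp) -> no flip
Dir N: first cell '.' (not opp) -> no flip
Dir NE: first cell '.' (not opp) -> no flip
Dir W: first cell '.' (not opp) -> no flip
Dir E: first cell '.' (not opp) -> no flip
Dir SW: opp run (2,3) capped by B -> flip
Dir S: opp run (2,4) capped by B -> flip
Dir SE: first cell '.' (not opp) -> no flip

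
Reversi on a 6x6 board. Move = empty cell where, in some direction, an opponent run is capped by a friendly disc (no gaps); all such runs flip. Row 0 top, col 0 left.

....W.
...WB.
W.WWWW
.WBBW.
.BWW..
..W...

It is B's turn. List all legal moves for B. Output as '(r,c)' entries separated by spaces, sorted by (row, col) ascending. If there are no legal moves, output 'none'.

(0,2): no bracket -> illegal
(0,3): flips 2 -> legal
(0,5): no bracket -> illegal
(1,0): no bracket -> illegal
(1,1): flips 1 -> legal
(1,2): flips 2 -> legal
(1,5): flips 1 -> legal
(2,1): flips 1 -> legal
(3,0): flips 1 -> legal
(3,5): flips 1 -> legal
(4,0): no bracket -> illegal
(4,4): flips 4 -> legal
(4,5): no bracket -> illegal
(5,1): flips 1 -> legal
(5,3): flips 1 -> legal
(5,4): flips 1 -> legal

Answer: (0,3) (1,1) (1,2) (1,5) (2,1) (3,0) (3,5) (4,4) (5,1) (5,3) (5,4)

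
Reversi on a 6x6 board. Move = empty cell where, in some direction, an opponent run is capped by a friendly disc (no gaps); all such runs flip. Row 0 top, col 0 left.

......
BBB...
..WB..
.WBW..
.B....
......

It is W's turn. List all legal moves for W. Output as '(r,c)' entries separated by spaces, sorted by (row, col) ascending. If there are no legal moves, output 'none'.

(0,0): flips 1 -> legal
(0,1): no bracket -> illegal
(0,2): flips 1 -> legal
(0,3): no bracket -> illegal
(1,3): flips 1 -> legal
(1,4): no bracket -> illegal
(2,0): no bracket -> illegal
(2,1): no bracket -> illegal
(2,4): flips 1 -> legal
(3,0): no bracket -> illegal
(3,4): no bracket -> illegal
(4,0): no bracket -> illegal
(4,2): flips 1 -> legal
(4,3): no bracket -> illegal
(5,0): no bracket -> illegal
(5,1): flips 1 -> legal
(5,2): no bracket -> illegal

Answer: (0,0) (0,2) (1,3) (2,4) (4,2) (5,1)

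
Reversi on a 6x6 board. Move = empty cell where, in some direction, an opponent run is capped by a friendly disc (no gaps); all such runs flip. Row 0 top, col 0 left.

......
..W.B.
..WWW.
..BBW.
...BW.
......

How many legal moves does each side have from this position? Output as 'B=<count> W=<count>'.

-- B to move --
(0,1): no bracket -> illegal
(0,2): flips 2 -> legal
(0,3): no bracket -> illegal
(1,1): flips 1 -> legal
(1,3): flips 1 -> legal
(1,5): flips 1 -> legal
(2,1): no bracket -> illegal
(2,5): flips 1 -> legal
(3,1): no bracket -> illegal
(3,5): flips 1 -> legal
(4,5): flips 1 -> legal
(5,3): no bracket -> illegal
(5,4): flips 3 -> legal
(5,5): flips 1 -> legal
B mobility = 9
-- W to move --
(0,3): no bracket -> illegal
(0,4): flips 1 -> legal
(0,5): flips 1 -> legal
(1,3): no bracket -> illegal
(1,5): no bracket -> illegal
(2,1): no bracket -> illegal
(2,5): no bracket -> illegal
(3,1): flips 2 -> legal
(4,1): flips 1 -> legal
(4,2): flips 3 -> legal
(5,2): flips 1 -> legal
(5,3): flips 2 -> legal
(5,4): no bracket -> illegal
W mobility = 7

Answer: B=9 W=7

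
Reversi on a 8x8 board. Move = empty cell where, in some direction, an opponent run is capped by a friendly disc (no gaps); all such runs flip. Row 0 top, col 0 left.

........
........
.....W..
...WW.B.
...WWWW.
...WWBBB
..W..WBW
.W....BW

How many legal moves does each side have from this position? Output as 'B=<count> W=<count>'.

-- B to move --
(1,4): flips 1 -> legal
(1,5): no bracket -> illegal
(1,6): no bracket -> illegal
(2,2): flips 2 -> legal
(2,3): flips 2 -> legal
(2,4): no bracket -> illegal
(2,6): no bracket -> illegal
(3,2): flips 3 -> legal
(3,5): flips 2 -> legal
(3,7): flips 1 -> legal
(4,2): no bracket -> illegal
(4,7): no bracket -> illegal
(5,1): no bracket -> illegal
(5,2): flips 2 -> legal
(6,0): no bracket -> illegal
(6,1): no bracket -> illegal
(6,3): flips 2 -> legal
(6,4): flips 1 -> legal
(7,0): no bracket -> illegal
(7,2): no bracket -> illegal
(7,3): no bracket -> illegal
(7,4): flips 1 -> legal
(7,5): flips 1 -> legal
B mobility = 11
-- W to move --
(2,6): flips 1 -> legal
(2,7): flips 1 -> legal
(3,5): no bracket -> illegal
(3,7): no bracket -> illegal
(4,7): flips 3 -> legal
(6,4): flips 1 -> legal
(7,5): flips 1 -> legal
W mobility = 5

Answer: B=11 W=5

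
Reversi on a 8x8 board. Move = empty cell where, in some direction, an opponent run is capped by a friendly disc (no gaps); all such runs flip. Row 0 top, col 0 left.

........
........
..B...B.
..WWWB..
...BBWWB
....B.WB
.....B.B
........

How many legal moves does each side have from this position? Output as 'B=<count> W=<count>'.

Answer: B=8 W=13

Derivation:
-- B to move --
(2,1): flips 1 -> legal
(2,3): flips 4 -> legal
(2,4): flips 1 -> legal
(2,5): flips 1 -> legal
(3,1): flips 3 -> legal
(3,6): flips 1 -> legal
(3,7): no bracket -> illegal
(4,1): no bracket -> illegal
(4,2): flips 1 -> legal
(5,5): flips 2 -> legal
(6,6): no bracket -> illegal
B mobility = 8
-- W to move --
(1,1): flips 1 -> legal
(1,2): flips 1 -> legal
(1,3): no bracket -> illegal
(1,5): no bracket -> illegal
(1,6): no bracket -> illegal
(1,7): no bracket -> illegal
(2,1): no bracket -> illegal
(2,3): no bracket -> illegal
(2,4): flips 1 -> legal
(2,5): flips 1 -> legal
(2,7): no bracket -> illegal
(3,1): no bracket -> illegal
(3,6): flips 1 -> legal
(3,7): no bracket -> illegal
(4,2): flips 2 -> legal
(5,2): flips 1 -> legal
(5,3): flips 1 -> legal
(5,5): flips 1 -> legal
(6,3): flips 1 -> legal
(6,4): flips 2 -> legal
(6,6): no bracket -> illegal
(7,4): flips 1 -> legal
(7,5): no bracket -> illegal
(7,6): flips 3 -> legal
(7,7): no bracket -> illegal
W mobility = 13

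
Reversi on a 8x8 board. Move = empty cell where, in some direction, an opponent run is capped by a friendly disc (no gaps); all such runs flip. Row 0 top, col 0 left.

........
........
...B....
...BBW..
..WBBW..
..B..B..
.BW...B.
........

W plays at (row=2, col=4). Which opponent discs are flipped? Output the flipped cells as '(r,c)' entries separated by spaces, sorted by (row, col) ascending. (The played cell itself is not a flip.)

Dir NW: first cell '.' (not opp) -> no flip
Dir N: first cell '.' (not opp) -> no flip
Dir NE: first cell '.' (not opp) -> no flip
Dir W: opp run (2,3), next='.' -> no flip
Dir E: first cell '.' (not opp) -> no flip
Dir SW: opp run (3,3) capped by W -> flip
Dir S: opp run (3,4) (4,4), next='.' -> no flip
Dir SE: first cell 'W' (not opp) -> no flip

Answer: (3,3)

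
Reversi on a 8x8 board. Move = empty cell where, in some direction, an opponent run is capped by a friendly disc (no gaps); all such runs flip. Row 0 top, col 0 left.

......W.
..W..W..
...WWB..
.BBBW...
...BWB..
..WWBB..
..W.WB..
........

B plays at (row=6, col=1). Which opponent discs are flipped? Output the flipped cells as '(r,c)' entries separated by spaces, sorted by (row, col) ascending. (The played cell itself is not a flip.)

Dir NW: first cell '.' (not opp) -> no flip
Dir N: first cell '.' (not opp) -> no flip
Dir NE: opp run (5,2) capped by B -> flip
Dir W: first cell '.' (not opp) -> no flip
Dir E: opp run (6,2), next='.' -> no flip
Dir SW: first cell '.' (not opp) -> no flip
Dir S: first cell '.' (not opp) -> no flip
Dir SE: first cell '.' (not opp) -> no flip

Answer: (5,2)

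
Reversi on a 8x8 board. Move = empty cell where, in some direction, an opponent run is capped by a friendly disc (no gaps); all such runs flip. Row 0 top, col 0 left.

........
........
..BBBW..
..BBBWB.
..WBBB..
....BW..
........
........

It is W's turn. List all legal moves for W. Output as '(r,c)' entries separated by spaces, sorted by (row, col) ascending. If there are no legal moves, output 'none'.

(1,1): flips 3 -> legal
(1,2): flips 2 -> legal
(1,3): flips 1 -> legal
(1,4): no bracket -> illegal
(1,5): flips 2 -> legal
(2,1): flips 3 -> legal
(2,6): no bracket -> illegal
(2,7): no bracket -> illegal
(3,1): flips 3 -> legal
(3,7): flips 1 -> legal
(4,1): no bracket -> illegal
(4,6): flips 3 -> legal
(4,7): flips 1 -> legal
(5,2): flips 2 -> legal
(5,3): flips 2 -> legal
(5,6): no bracket -> illegal
(6,3): no bracket -> illegal
(6,4): no bracket -> illegal
(6,5): no bracket -> illegal

Answer: (1,1) (1,2) (1,3) (1,5) (2,1) (3,1) (3,7) (4,6) (4,7) (5,2) (5,3)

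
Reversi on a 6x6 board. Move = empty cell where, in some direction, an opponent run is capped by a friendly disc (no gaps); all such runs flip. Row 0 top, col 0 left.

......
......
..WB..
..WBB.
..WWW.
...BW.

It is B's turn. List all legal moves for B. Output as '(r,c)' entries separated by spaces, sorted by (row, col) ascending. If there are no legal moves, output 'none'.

(1,1): flips 1 -> legal
(1,2): no bracket -> illegal
(1,3): no bracket -> illegal
(2,1): flips 1 -> legal
(3,1): flips 2 -> legal
(3,5): flips 1 -> legal
(4,1): flips 1 -> legal
(4,5): no bracket -> illegal
(5,1): flips 1 -> legal
(5,2): flips 1 -> legal
(5,5): flips 2 -> legal

Answer: (1,1) (2,1) (3,1) (3,5) (4,1) (5,1) (5,2) (5,5)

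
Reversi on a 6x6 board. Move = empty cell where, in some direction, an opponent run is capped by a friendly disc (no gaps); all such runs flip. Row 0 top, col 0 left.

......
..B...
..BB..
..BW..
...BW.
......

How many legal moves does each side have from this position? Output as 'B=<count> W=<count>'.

Answer: B=3 W=5

Derivation:
-- B to move --
(2,4): no bracket -> illegal
(3,4): flips 1 -> legal
(3,5): no bracket -> illegal
(4,2): no bracket -> illegal
(4,5): flips 1 -> legal
(5,3): no bracket -> illegal
(5,4): no bracket -> illegal
(5,5): flips 2 -> legal
B mobility = 3
-- W to move --
(0,1): no bracket -> illegal
(0,2): no bracket -> illegal
(0,3): no bracket -> illegal
(1,1): flips 1 -> legal
(1,3): flips 1 -> legal
(1,4): no bracket -> illegal
(2,1): no bracket -> illegal
(2,4): no bracket -> illegal
(3,1): flips 1 -> legal
(3,4): no bracket -> illegal
(4,1): no bracket -> illegal
(4,2): flips 1 -> legal
(5,2): no bracket -> illegal
(5,3): flips 1 -> legal
(5,4): no bracket -> illegal
W mobility = 5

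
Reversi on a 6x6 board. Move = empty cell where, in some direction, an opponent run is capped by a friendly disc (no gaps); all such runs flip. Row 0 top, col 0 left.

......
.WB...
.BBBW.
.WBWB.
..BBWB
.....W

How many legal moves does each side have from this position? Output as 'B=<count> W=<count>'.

Answer: B=11 W=6

Derivation:
-- B to move --
(0,0): flips 1 -> legal
(0,1): flips 1 -> legal
(0,2): no bracket -> illegal
(1,0): flips 1 -> legal
(1,3): no bracket -> illegal
(1,4): flips 1 -> legal
(1,5): flips 2 -> legal
(2,0): flips 1 -> legal
(2,5): flips 1 -> legal
(3,0): flips 1 -> legal
(3,5): no bracket -> illegal
(4,0): flips 1 -> legal
(4,1): flips 1 -> legal
(5,3): no bracket -> illegal
(5,4): flips 1 -> legal
B mobility = 11
-- W to move --
(0,1): no bracket -> illegal
(0,2): no bracket -> illegal
(0,3): no bracket -> illegal
(1,0): no bracket -> illegal
(1,3): flips 3 -> legal
(1,4): no bracket -> illegal
(2,0): flips 3 -> legal
(2,5): no bracket -> illegal
(3,0): no bracket -> illegal
(3,5): flips 2 -> legal
(4,1): flips 2 -> legal
(5,1): flips 1 -> legal
(5,2): no bracket -> illegal
(5,3): flips 2 -> legal
(5,4): no bracket -> illegal
W mobility = 6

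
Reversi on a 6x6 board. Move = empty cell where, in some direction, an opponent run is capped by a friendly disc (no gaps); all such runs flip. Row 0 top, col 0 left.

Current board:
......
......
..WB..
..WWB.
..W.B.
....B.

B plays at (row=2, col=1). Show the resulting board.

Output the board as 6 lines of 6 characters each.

Place B at (2,1); scan 8 dirs for brackets.
Dir NW: first cell '.' (not opp) -> no flip
Dir N: first cell '.' (not opp) -> no flip
Dir NE: first cell '.' (not opp) -> no flip
Dir W: first cell '.' (not opp) -> no flip
Dir E: opp run (2,2) capped by B -> flip
Dir SW: first cell '.' (not opp) -> no flip
Dir S: first cell '.' (not opp) -> no flip
Dir SE: opp run (3,2), next='.' -> no flip
All flips: (2,2)

Answer: ......
......
.BBB..
..WWB.
..W.B.
....B.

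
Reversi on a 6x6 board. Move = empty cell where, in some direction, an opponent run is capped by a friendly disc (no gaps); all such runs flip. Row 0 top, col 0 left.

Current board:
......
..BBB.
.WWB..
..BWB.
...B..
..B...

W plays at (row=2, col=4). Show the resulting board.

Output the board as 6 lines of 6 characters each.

Answer: ......
..BBB.
.WWWW.
..BWB.
...B..
..B...

Derivation:
Place W at (2,4); scan 8 dirs for brackets.
Dir NW: opp run (1,3), next='.' -> no flip
Dir N: opp run (1,4), next='.' -> no flip
Dir NE: first cell '.' (not opp) -> no flip
Dir W: opp run (2,3) capped by W -> flip
Dir E: first cell '.' (not opp) -> no flip
Dir SW: first cell 'W' (not opp) -> no flip
Dir S: opp run (3,4), next='.' -> no flip
Dir SE: first cell '.' (not opp) -> no flip
All flips: (2,3)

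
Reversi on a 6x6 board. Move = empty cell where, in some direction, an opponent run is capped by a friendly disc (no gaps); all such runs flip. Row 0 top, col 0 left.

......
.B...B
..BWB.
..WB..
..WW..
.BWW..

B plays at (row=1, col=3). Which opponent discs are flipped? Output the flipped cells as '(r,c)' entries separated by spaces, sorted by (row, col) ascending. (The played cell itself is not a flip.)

Answer: (2,3)

Derivation:
Dir NW: first cell '.' (not opp) -> no flip
Dir N: first cell '.' (not opp) -> no flip
Dir NE: first cell '.' (not opp) -> no flip
Dir W: first cell '.' (not opp) -> no flip
Dir E: first cell '.' (not opp) -> no flip
Dir SW: first cell 'B' (not opp) -> no flip
Dir S: opp run (2,3) capped by B -> flip
Dir SE: first cell 'B' (not opp) -> no flip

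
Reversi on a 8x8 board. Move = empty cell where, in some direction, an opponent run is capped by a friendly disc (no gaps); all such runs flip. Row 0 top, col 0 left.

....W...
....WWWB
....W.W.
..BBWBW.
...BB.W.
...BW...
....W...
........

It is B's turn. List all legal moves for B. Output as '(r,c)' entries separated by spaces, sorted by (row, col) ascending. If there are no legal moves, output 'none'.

(0,3): no bracket -> illegal
(0,5): no bracket -> illegal
(0,6): flips 2 -> legal
(0,7): no bracket -> illegal
(1,3): flips 4 -> legal
(2,3): no bracket -> illegal
(2,5): flips 1 -> legal
(2,7): no bracket -> illegal
(3,7): flips 1 -> legal
(4,5): no bracket -> illegal
(4,7): no bracket -> illegal
(5,5): flips 1 -> legal
(5,6): no bracket -> illegal
(5,7): flips 1 -> legal
(6,3): no bracket -> illegal
(6,5): flips 1 -> legal
(7,3): no bracket -> illegal
(7,4): flips 2 -> legal
(7,5): flips 1 -> legal

Answer: (0,6) (1,3) (2,5) (3,7) (5,5) (5,7) (6,5) (7,4) (7,5)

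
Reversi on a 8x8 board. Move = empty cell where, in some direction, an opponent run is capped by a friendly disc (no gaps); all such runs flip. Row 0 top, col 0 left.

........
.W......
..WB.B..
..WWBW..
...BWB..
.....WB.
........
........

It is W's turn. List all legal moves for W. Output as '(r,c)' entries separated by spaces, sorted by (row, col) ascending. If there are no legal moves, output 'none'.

Answer: (1,3) (1,4) (1,5) (2,4) (4,2) (4,6) (5,3) (5,4) (5,7)

Derivation:
(1,2): no bracket -> illegal
(1,3): flips 1 -> legal
(1,4): flips 1 -> legal
(1,5): flips 1 -> legal
(1,6): no bracket -> illegal
(2,4): flips 2 -> legal
(2,6): no bracket -> illegal
(3,6): no bracket -> illegal
(4,2): flips 1 -> legal
(4,6): flips 1 -> legal
(4,7): no bracket -> illegal
(5,2): no bracket -> illegal
(5,3): flips 1 -> legal
(5,4): flips 1 -> legal
(5,7): flips 1 -> legal
(6,5): no bracket -> illegal
(6,6): no bracket -> illegal
(6,7): no bracket -> illegal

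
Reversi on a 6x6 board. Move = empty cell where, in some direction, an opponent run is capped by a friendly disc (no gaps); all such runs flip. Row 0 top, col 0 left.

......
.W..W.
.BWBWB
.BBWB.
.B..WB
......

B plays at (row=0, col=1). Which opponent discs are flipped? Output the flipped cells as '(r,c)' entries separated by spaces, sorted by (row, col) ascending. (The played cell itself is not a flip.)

Dir NW: edge -> no flip
Dir N: edge -> no flip
Dir NE: edge -> no flip
Dir W: first cell '.' (not opp) -> no flip
Dir E: first cell '.' (not opp) -> no flip
Dir SW: first cell '.' (not opp) -> no flip
Dir S: opp run (1,1) capped by B -> flip
Dir SE: first cell '.' (not opp) -> no flip

Answer: (1,1)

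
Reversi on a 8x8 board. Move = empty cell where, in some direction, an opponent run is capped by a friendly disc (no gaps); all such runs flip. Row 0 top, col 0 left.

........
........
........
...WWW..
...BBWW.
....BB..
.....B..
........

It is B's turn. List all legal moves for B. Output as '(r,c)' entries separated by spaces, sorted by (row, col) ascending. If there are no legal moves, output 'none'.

Answer: (2,2) (2,3) (2,4) (2,5) (2,6) (3,6) (3,7) (4,7)

Derivation:
(2,2): flips 1 -> legal
(2,3): flips 1 -> legal
(2,4): flips 1 -> legal
(2,5): flips 3 -> legal
(2,6): flips 1 -> legal
(3,2): no bracket -> illegal
(3,6): flips 1 -> legal
(3,7): flips 1 -> legal
(4,2): no bracket -> illegal
(4,7): flips 2 -> legal
(5,6): no bracket -> illegal
(5,7): no bracket -> illegal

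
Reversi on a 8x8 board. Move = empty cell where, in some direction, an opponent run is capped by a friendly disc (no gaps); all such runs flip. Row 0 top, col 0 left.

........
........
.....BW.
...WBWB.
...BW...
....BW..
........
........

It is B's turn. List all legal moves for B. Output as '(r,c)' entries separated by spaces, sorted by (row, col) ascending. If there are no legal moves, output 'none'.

Answer: (1,6) (2,3) (2,7) (3,2) (4,5) (5,6)

Derivation:
(1,5): no bracket -> illegal
(1,6): flips 1 -> legal
(1,7): no bracket -> illegal
(2,2): no bracket -> illegal
(2,3): flips 1 -> legal
(2,4): no bracket -> illegal
(2,7): flips 1 -> legal
(3,2): flips 1 -> legal
(3,7): no bracket -> illegal
(4,2): no bracket -> illegal
(4,5): flips 2 -> legal
(4,6): no bracket -> illegal
(5,3): no bracket -> illegal
(5,6): flips 1 -> legal
(6,4): no bracket -> illegal
(6,5): no bracket -> illegal
(6,6): no bracket -> illegal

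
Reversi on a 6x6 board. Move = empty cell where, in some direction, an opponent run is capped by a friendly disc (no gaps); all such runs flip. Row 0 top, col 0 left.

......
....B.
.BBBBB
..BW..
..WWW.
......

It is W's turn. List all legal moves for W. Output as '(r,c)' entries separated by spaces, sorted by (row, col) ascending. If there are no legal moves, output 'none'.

Answer: (1,0) (1,1) (1,2) (1,3) (1,5) (3,1)

Derivation:
(0,3): no bracket -> illegal
(0,4): no bracket -> illegal
(0,5): no bracket -> illegal
(1,0): flips 2 -> legal
(1,1): flips 1 -> legal
(1,2): flips 2 -> legal
(1,3): flips 1 -> legal
(1,5): flips 1 -> legal
(2,0): no bracket -> illegal
(3,0): no bracket -> illegal
(3,1): flips 1 -> legal
(3,4): no bracket -> illegal
(3,5): no bracket -> illegal
(4,1): no bracket -> illegal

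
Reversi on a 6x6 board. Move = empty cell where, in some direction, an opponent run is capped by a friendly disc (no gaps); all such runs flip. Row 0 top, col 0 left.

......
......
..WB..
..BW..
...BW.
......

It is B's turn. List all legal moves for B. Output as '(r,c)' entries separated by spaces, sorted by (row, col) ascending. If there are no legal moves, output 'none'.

Answer: (1,2) (2,1) (3,4) (4,5)

Derivation:
(1,1): no bracket -> illegal
(1,2): flips 1 -> legal
(1,3): no bracket -> illegal
(2,1): flips 1 -> legal
(2,4): no bracket -> illegal
(3,1): no bracket -> illegal
(3,4): flips 1 -> legal
(3,5): no bracket -> illegal
(4,2): no bracket -> illegal
(4,5): flips 1 -> legal
(5,3): no bracket -> illegal
(5,4): no bracket -> illegal
(5,5): no bracket -> illegal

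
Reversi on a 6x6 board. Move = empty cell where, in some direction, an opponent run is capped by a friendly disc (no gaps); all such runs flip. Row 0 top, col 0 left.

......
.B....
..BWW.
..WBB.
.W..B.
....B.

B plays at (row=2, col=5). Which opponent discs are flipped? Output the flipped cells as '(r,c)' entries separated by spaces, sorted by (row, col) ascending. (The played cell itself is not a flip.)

Answer: (2,3) (2,4)

Derivation:
Dir NW: first cell '.' (not opp) -> no flip
Dir N: first cell '.' (not opp) -> no flip
Dir NE: edge -> no flip
Dir W: opp run (2,4) (2,3) capped by B -> flip
Dir E: edge -> no flip
Dir SW: first cell 'B' (not opp) -> no flip
Dir S: first cell '.' (not opp) -> no flip
Dir SE: edge -> no flip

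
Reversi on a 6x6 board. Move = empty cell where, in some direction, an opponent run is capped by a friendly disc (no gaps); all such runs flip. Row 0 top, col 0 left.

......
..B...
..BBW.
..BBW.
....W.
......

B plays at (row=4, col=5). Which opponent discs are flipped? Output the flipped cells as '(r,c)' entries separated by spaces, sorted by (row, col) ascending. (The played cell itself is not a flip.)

Answer: (3,4)

Derivation:
Dir NW: opp run (3,4) capped by B -> flip
Dir N: first cell '.' (not opp) -> no flip
Dir NE: edge -> no flip
Dir W: opp run (4,4), next='.' -> no flip
Dir E: edge -> no flip
Dir SW: first cell '.' (not opp) -> no flip
Dir S: first cell '.' (not opp) -> no flip
Dir SE: edge -> no flip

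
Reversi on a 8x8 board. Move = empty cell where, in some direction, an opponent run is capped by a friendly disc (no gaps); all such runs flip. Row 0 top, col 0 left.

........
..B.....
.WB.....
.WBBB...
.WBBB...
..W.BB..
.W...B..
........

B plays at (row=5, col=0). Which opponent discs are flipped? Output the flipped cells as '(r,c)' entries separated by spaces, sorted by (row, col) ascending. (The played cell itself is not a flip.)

Dir NW: edge -> no flip
Dir N: first cell '.' (not opp) -> no flip
Dir NE: opp run (4,1) capped by B -> flip
Dir W: edge -> no flip
Dir E: first cell '.' (not opp) -> no flip
Dir SW: edge -> no flip
Dir S: first cell '.' (not opp) -> no flip
Dir SE: opp run (6,1), next='.' -> no flip

Answer: (4,1)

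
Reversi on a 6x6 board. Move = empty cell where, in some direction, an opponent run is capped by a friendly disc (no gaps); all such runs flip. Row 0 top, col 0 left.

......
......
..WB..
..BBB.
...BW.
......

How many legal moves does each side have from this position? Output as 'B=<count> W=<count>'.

Answer: B=6 W=2

Derivation:
-- B to move --
(1,1): flips 1 -> legal
(1,2): flips 1 -> legal
(1,3): no bracket -> illegal
(2,1): flips 1 -> legal
(3,1): no bracket -> illegal
(3,5): no bracket -> illegal
(4,5): flips 1 -> legal
(5,3): no bracket -> illegal
(5,4): flips 1 -> legal
(5,5): flips 1 -> legal
B mobility = 6
-- W to move --
(1,2): no bracket -> illegal
(1,3): no bracket -> illegal
(1,4): no bracket -> illegal
(2,1): no bracket -> illegal
(2,4): flips 2 -> legal
(2,5): no bracket -> illegal
(3,1): no bracket -> illegal
(3,5): no bracket -> illegal
(4,1): no bracket -> illegal
(4,2): flips 2 -> legal
(4,5): no bracket -> illegal
(5,2): no bracket -> illegal
(5,3): no bracket -> illegal
(5,4): no bracket -> illegal
W mobility = 2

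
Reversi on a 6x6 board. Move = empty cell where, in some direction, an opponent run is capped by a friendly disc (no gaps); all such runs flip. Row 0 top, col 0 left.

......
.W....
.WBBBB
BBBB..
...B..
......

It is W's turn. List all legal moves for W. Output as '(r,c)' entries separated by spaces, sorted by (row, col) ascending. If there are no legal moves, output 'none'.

(1,2): no bracket -> illegal
(1,3): no bracket -> illegal
(1,4): no bracket -> illegal
(1,5): no bracket -> illegal
(2,0): no bracket -> illegal
(3,4): no bracket -> illegal
(3,5): no bracket -> illegal
(4,0): no bracket -> illegal
(4,1): flips 1 -> legal
(4,2): no bracket -> illegal
(4,4): flips 2 -> legal
(5,2): no bracket -> illegal
(5,3): no bracket -> illegal
(5,4): flips 2 -> legal

Answer: (4,1) (4,4) (5,4)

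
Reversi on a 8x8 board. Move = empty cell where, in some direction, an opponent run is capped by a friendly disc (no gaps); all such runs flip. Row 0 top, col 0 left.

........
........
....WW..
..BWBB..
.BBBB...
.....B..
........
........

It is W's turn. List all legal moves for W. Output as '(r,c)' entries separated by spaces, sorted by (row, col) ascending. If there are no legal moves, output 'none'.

(2,1): no bracket -> illegal
(2,2): no bracket -> illegal
(2,3): no bracket -> illegal
(2,6): no bracket -> illegal
(3,0): no bracket -> illegal
(3,1): flips 1 -> legal
(3,6): flips 2 -> legal
(4,0): no bracket -> illegal
(4,5): flips 1 -> legal
(4,6): flips 1 -> legal
(5,0): no bracket -> illegal
(5,1): flips 1 -> legal
(5,2): flips 2 -> legal
(5,3): flips 1 -> legal
(5,4): flips 2 -> legal
(5,6): no bracket -> illegal
(6,4): no bracket -> illegal
(6,5): no bracket -> illegal
(6,6): flips 2 -> legal

Answer: (3,1) (3,6) (4,5) (4,6) (5,1) (5,2) (5,3) (5,4) (6,6)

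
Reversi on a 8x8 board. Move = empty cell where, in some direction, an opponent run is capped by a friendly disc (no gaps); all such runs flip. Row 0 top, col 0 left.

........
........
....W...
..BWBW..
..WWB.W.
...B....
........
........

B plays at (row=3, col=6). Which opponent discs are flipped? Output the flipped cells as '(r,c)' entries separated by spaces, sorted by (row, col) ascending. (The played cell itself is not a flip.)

Answer: (3,5)

Derivation:
Dir NW: first cell '.' (not opp) -> no flip
Dir N: first cell '.' (not opp) -> no flip
Dir NE: first cell '.' (not opp) -> no flip
Dir W: opp run (3,5) capped by B -> flip
Dir E: first cell '.' (not opp) -> no flip
Dir SW: first cell '.' (not opp) -> no flip
Dir S: opp run (4,6), next='.' -> no flip
Dir SE: first cell '.' (not opp) -> no flip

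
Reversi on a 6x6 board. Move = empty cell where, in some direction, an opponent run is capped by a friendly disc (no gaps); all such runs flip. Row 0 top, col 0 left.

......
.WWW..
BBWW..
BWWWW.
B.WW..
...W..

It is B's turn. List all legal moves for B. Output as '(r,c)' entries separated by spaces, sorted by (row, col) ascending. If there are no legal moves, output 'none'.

Answer: (0,1) (0,2) (0,3) (0,4) (2,4) (3,5) (4,1) (5,4)

Derivation:
(0,0): no bracket -> illegal
(0,1): flips 1 -> legal
(0,2): flips 1 -> legal
(0,3): flips 1 -> legal
(0,4): flips 3 -> legal
(1,0): no bracket -> illegal
(1,4): no bracket -> illegal
(2,4): flips 2 -> legal
(2,5): no bracket -> illegal
(3,5): flips 4 -> legal
(4,1): flips 1 -> legal
(4,4): no bracket -> illegal
(4,5): no bracket -> illegal
(5,1): no bracket -> illegal
(5,2): no bracket -> illegal
(5,4): flips 2 -> legal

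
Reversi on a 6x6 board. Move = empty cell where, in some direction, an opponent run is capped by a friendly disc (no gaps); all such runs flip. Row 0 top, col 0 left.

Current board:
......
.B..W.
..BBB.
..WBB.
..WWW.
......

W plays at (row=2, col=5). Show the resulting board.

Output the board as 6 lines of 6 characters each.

Answer: ......
.B..W.
..BBBW
..WBW.
..WWW.
......

Derivation:
Place W at (2,5); scan 8 dirs for brackets.
Dir NW: first cell 'W' (not opp) -> no flip
Dir N: first cell '.' (not opp) -> no flip
Dir NE: edge -> no flip
Dir W: opp run (2,4) (2,3) (2,2), next='.' -> no flip
Dir E: edge -> no flip
Dir SW: opp run (3,4) capped by W -> flip
Dir S: first cell '.' (not opp) -> no flip
Dir SE: edge -> no flip
All flips: (3,4)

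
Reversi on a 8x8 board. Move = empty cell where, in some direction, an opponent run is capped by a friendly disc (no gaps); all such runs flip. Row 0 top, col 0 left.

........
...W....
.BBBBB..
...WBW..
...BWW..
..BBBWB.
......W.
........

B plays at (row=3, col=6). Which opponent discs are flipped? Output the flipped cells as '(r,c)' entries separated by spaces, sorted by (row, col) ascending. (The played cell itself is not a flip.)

Answer: (3,5) (4,5)

Derivation:
Dir NW: first cell 'B' (not opp) -> no flip
Dir N: first cell '.' (not opp) -> no flip
Dir NE: first cell '.' (not opp) -> no flip
Dir W: opp run (3,5) capped by B -> flip
Dir E: first cell '.' (not opp) -> no flip
Dir SW: opp run (4,5) capped by B -> flip
Dir S: first cell '.' (not opp) -> no flip
Dir SE: first cell '.' (not opp) -> no flip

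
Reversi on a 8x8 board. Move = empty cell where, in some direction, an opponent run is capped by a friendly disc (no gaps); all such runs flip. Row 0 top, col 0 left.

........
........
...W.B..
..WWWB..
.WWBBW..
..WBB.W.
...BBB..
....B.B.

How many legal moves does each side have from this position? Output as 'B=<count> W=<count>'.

-- B to move --
(1,2): no bracket -> illegal
(1,3): flips 2 -> legal
(1,4): no bracket -> illegal
(2,1): flips 1 -> legal
(2,2): flips 1 -> legal
(2,4): flips 1 -> legal
(3,0): flips 2 -> legal
(3,1): flips 4 -> legal
(3,6): flips 1 -> legal
(4,0): flips 2 -> legal
(4,6): flips 1 -> legal
(4,7): flips 1 -> legal
(5,0): no bracket -> illegal
(5,1): flips 1 -> legal
(5,5): flips 1 -> legal
(5,7): no bracket -> illegal
(6,1): flips 1 -> legal
(6,2): no bracket -> illegal
(6,6): no bracket -> illegal
(6,7): no bracket -> illegal
B mobility = 13
-- W to move --
(1,4): no bracket -> illegal
(1,5): flips 2 -> legal
(1,6): flips 1 -> legal
(2,4): no bracket -> illegal
(2,6): no bracket -> illegal
(3,6): flips 1 -> legal
(4,6): no bracket -> illegal
(5,5): flips 3 -> legal
(6,2): no bracket -> illegal
(6,6): no bracket -> illegal
(6,7): no bracket -> illegal
(7,2): flips 2 -> legal
(7,3): flips 3 -> legal
(7,5): flips 2 -> legal
(7,7): no bracket -> illegal
W mobility = 7

Answer: B=13 W=7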